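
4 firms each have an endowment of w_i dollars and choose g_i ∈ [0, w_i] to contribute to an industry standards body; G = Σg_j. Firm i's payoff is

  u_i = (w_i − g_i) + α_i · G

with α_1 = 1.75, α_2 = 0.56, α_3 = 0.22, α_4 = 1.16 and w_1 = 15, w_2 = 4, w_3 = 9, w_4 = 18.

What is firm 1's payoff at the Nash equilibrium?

∂u_i/∂g_i = α_i − 1, so firm i contributes w_i if α_i > 1, else 0.
α_i > 1 for i ∈ {1, 4}; NE contributions (15, 0, 0, 18), G = 33.
u_1 = (15 − 15) + 1.75·33 = 57.75.

57.75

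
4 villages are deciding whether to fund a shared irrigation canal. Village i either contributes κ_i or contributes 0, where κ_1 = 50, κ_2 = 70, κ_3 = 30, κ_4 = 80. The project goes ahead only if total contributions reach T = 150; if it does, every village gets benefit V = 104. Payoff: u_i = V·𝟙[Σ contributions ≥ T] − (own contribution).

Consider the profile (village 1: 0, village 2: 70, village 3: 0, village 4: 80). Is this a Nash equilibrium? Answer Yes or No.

Total = 150 ≥ 150: provided.
Village 1 (pledges 0, payoff 104): pledging 50 → total 200, payoff 54. No gain.
Village 2 (pledges 70, payoff 34): dropping to 0 → total 80, payoff 0. No gain.
Village 3 (pledges 0, payoff 104): pledging 30 → total 180, payoff 74. No gain.
Village 4 (pledges 80, payoff 24): dropping to 0 → total 70, payoff 0. No gain.

Yes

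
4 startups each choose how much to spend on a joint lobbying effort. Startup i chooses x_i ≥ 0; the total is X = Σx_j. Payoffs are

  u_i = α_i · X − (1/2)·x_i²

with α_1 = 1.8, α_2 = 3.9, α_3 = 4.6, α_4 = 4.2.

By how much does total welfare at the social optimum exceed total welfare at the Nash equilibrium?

Startup i's FOC: ∂u_i/∂x_i = α_i − x_i = 0, so x_i* = α_i.
NE contributions = (1.8, 3.9, 4.6, 4.2); X = 14.5.
W^NE = (Σα)·X − ½Σα_i² = 14.5² − ½·57.25 = 181.625.
Planner sets x_i = Σα_j = 14.5 for every i, so X^SO = 4·14.5 = 58.
W^SO = (Σα)·X^SO − ½·4·(Σα)² = (4/2)·14.5² = 420.5.
Deadweight loss = W^SO − W^NE = 238.875.

238.875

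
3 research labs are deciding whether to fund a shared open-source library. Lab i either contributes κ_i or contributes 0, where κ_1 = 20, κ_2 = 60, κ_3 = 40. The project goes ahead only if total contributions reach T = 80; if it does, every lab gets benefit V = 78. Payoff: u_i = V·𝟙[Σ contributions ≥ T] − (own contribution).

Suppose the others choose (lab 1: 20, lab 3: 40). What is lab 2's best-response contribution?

60

Others' total = 60. Contributing 60 brings total to 120 ≥ 80: gain V − κ_2 = 18.
Best response: 60.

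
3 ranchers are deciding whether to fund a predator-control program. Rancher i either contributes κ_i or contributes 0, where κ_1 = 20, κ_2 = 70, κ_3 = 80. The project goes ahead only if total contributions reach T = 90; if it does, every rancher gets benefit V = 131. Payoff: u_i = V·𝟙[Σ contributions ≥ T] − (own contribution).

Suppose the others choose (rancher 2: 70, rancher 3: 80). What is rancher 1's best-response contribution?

0

Others' total = 150 ≥ 90; contributing adds cost 20 for no extra benefit.
Best response: 0.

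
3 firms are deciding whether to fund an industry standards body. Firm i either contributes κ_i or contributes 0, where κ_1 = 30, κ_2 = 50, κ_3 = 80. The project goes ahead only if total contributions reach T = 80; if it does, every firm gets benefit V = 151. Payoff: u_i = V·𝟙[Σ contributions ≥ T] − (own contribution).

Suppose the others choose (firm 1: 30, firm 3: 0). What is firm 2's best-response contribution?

50

Others' total = 30. Contributing 50 brings total to 80 ≥ 80: gain V − κ_2 = 101.
Best response: 50.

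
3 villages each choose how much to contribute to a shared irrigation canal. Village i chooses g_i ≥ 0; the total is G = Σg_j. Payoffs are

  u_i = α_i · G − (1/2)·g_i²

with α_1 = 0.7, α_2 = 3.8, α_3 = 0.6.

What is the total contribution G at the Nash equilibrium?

5.1

Village i's FOC: ∂u_i/∂g_i = α_i − g_i = 0, so g_i* = α_i.
NE contributions = (0.7, 3.8, 0.6); G = 5.1.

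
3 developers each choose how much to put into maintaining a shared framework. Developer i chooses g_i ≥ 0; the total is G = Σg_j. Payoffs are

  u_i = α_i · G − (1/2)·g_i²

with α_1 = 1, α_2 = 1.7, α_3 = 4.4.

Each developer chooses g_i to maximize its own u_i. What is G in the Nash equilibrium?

7.1

Developer i's FOC: ∂u_i/∂g_i = α_i − g_i = 0, so g_i* = α_i.
NE contributions = (1, 1.7, 4.4); G = 7.1.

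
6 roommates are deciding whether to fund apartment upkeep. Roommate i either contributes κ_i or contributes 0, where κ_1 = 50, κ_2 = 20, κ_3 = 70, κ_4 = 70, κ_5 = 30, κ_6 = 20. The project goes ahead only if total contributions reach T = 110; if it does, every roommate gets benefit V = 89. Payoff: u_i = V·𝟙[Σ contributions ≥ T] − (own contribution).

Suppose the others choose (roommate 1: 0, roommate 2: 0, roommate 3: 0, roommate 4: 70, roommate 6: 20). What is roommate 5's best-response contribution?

30

Others' total = 90. Contributing 30 brings total to 120 ≥ 110: gain V − κ_5 = 59.
Best response: 30.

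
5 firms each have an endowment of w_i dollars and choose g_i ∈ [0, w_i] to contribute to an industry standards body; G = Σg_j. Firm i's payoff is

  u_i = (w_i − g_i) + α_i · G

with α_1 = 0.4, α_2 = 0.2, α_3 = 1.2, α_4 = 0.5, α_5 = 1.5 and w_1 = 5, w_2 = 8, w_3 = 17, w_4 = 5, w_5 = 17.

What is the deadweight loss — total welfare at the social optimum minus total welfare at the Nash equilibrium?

50.4

∂u_i/∂g_i = α_i − 1, so firm i contributes w_i if α_i > 1, else 0.
α_i > 1 for i ∈ {3, 5}; NE contributions (0, 0, 17, 0, 17), G = 34.
W^NE = Σw_i − G^NE + (Σα_i)·G^NE = 52 + 2.8·34 = 147.2.
Planner: ∂(Σu_j)/∂g_i = Σα_j − 1 = 2.8 > 0, so everyone contributes w_i; G^SO = 52, W^SO = 52 + 2.8·52 = 197.6.
Deadweight loss = 50.4.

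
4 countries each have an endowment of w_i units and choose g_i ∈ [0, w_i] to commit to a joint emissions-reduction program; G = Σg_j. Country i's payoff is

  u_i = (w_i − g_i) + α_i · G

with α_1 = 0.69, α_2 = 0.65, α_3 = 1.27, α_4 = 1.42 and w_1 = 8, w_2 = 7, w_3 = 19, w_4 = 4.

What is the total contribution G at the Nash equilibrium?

23

∂u_i/∂g_i = α_i − 1, so country i contributes w_i if α_i > 1, else 0.
α_i > 1 for i ∈ {3, 4}; NE contributions (0, 0, 19, 4), G = 23.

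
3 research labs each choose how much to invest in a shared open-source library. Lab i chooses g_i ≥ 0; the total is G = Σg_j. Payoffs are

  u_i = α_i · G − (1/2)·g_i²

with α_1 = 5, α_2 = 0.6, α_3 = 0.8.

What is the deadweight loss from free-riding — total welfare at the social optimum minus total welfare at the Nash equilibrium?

33.48

Lab i's FOC: ∂u_i/∂g_i = α_i − g_i = 0, so g_i* = α_i.
NE contributions = (5, 0.6, 0.8); G = 6.4.
W^NE = (Σα)·G − ½Σα_i² = 6.4² − ½·26 = 27.96.
Planner sets g_i = Σα_j = 6.4 for every i, so G^SO = 3·6.4 = 19.2.
W^SO = (Σα)·G^SO − ½·3·(Σα)² = (3/2)·6.4² = 61.44.
Deadweight loss = W^SO − W^NE = 33.48.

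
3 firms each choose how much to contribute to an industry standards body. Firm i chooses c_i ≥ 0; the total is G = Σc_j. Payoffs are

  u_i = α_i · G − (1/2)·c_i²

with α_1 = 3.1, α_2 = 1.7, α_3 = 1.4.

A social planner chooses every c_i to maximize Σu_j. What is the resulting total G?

18.6

Planner FOC: ∂(Σu_j)/∂c_i = (Σα_j) − c_i = 0, so c_i^SO = Σα_j = 6.2 for every i; G^SO = 18.6.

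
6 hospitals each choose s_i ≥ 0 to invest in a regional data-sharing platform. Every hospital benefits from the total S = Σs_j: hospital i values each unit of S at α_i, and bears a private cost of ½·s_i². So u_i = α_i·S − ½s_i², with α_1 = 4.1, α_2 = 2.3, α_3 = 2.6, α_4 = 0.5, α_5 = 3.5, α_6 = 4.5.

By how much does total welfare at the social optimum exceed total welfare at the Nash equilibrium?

643.305

Hospital i's FOC: ∂u_i/∂s_i = α_i − s_i = 0, so s_i* = α_i.
NE contributions = (4.1, 2.3, 2.6, 0.5, 3.5, 4.5); S = 17.5.
W^NE = (Σα)·S − ½Σα_i² = 17.5² − ½·61.61 = 275.445.
Planner sets s_i = Σα_j = 17.5 for every i, so S^SO = 6·17.5 = 105.
W^SO = (Σα)·S^SO − ½·6·(Σα)² = (6/2)·17.5² = 918.75.
Deadweight loss = W^SO − W^NE = 643.305.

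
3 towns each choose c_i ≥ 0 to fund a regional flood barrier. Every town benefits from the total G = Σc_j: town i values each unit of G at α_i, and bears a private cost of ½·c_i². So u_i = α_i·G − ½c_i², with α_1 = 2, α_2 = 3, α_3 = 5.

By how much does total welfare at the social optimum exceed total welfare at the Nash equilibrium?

69

Town i's FOC: ∂u_i/∂c_i = α_i − c_i = 0, so c_i* = α_i.
NE contributions = (2, 3, 5); G = 10.
W^NE = (Σα)·G − ½Σα_i² = 10² − ½·38 = 81.
Planner sets c_i = Σα_j = 10 for every i, so G^SO = 3·10 = 30.
W^SO = (Σα)·G^SO − ½·3·(Σα)² = (3/2)·10² = 150.
Deadweight loss = W^SO − W^NE = 69.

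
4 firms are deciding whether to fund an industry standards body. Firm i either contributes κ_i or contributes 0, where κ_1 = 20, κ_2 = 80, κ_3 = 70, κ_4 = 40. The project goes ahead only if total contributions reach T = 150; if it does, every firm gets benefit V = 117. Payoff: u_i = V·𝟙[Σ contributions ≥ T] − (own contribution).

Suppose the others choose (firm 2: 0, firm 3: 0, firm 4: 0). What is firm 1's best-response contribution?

0

Others' total = 0. Even contributing 20 gives 20 < 150: no benefit either way.
Best response: 0.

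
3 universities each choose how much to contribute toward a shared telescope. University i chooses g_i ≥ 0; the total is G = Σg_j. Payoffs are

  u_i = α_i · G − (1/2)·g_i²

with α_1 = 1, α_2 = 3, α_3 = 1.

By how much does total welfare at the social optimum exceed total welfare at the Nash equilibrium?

18

University i's FOC: ∂u_i/∂g_i = α_i − g_i = 0, so g_i* = α_i.
NE contributions = (1, 3, 1); G = 5.
W^NE = (Σα)·G − ½Σα_i² = 5² − ½·11 = 19.5.
Planner sets g_i = Σα_j = 5 for every i, so G^SO = 3·5 = 15.
W^SO = (Σα)·G^SO − ½·3·(Σα)² = (3/2)·5² = 37.5.
Deadweight loss = W^SO − W^NE = 18.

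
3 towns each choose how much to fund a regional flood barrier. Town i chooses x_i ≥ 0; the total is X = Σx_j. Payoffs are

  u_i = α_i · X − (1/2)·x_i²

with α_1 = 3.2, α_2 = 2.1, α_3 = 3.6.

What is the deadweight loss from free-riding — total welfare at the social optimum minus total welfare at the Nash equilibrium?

Town i's FOC: ∂u_i/∂x_i = α_i − x_i = 0, so x_i* = α_i.
NE contributions = (3.2, 2.1, 3.6); X = 8.9.
W^NE = (Σα)·X − ½Σα_i² = 8.9² − ½·27.61 = 65.405.
Planner sets x_i = Σα_j = 8.9 for every i, so X^SO = 3·8.9 = 26.7.
W^SO = (Σα)·X^SO − ½·3·(Σα)² = (3/2)·8.9² = 118.815.
Deadweight loss = W^SO − W^NE = 53.41.

53.41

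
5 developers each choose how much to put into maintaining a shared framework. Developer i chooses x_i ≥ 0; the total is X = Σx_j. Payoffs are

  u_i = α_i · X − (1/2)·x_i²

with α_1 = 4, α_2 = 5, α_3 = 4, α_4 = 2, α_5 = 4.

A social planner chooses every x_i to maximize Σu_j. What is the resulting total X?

Planner FOC: ∂(Σu_j)/∂x_i = (Σα_j) − x_i = 0, so x_i^SO = Σα_j = 19 for every i; X^SO = 95.

95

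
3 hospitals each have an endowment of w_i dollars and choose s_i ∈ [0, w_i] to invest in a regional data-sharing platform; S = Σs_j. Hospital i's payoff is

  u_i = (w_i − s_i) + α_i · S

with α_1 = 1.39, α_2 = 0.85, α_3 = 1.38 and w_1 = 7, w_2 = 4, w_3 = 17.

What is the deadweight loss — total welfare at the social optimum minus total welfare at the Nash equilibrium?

10.48

∂u_i/∂s_i = α_i − 1, so hospital i contributes w_i if α_i > 1, else 0.
α_i > 1 for i ∈ {1, 3}; NE contributions (7, 0, 17), S = 24.
W^NE = Σw_i − S^NE + (Σα_i)·S^NE = 28 + 2.62·24 = 90.88.
Planner: ∂(Σu_j)/∂s_i = Σα_j − 1 = 2.62 > 0, so everyone contributes w_i; S^SO = 28, W^SO = 28 + 2.62·28 = 101.36.
Deadweight loss = 10.48.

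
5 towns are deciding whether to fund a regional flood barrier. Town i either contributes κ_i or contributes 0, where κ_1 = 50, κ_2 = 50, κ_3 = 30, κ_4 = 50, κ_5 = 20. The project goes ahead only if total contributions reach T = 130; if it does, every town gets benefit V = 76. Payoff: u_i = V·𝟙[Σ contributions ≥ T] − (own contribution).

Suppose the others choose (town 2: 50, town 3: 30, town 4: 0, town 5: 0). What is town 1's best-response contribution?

Others' total = 80. Contributing 50 brings total to 130 ≥ 130: gain V − κ_1 = 26.
Best response: 50.

50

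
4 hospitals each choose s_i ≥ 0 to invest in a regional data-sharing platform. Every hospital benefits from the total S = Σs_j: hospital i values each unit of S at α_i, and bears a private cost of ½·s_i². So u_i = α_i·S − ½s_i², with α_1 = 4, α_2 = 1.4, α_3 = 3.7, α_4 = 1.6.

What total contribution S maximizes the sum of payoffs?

42.8

Planner FOC: ∂(Σu_j)/∂s_i = (Σα_j) − s_i = 0, so s_i^SO = Σα_j = 10.7 for every i; S^SO = 42.8.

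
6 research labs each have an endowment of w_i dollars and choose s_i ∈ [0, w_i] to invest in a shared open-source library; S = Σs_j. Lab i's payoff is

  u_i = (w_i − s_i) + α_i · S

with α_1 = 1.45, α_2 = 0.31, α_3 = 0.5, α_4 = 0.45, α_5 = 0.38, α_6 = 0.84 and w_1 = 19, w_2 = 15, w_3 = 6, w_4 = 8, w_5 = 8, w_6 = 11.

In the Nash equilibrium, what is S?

∂u_i/∂s_i = α_i − 1, so lab i contributes w_i if α_i > 1, else 0.
α_i > 1 for i ∈ {1}; NE contributions (19, 0, 0, 0, 0, 0), S = 19.

19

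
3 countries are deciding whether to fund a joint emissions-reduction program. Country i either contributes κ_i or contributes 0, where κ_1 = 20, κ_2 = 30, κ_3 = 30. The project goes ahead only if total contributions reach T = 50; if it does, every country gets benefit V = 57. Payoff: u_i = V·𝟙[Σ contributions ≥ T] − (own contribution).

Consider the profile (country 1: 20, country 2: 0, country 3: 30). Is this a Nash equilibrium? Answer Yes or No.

Yes

Total = 50 ≥ 50: provided.
Country 1 (pledges 20, payoff 37): dropping to 0 → total 30, payoff 0. No gain.
Country 2 (pledges 0, payoff 57): pledging 30 → total 80, payoff 27. No gain.
Country 3 (pledges 30, payoff 27): dropping to 0 → total 20, payoff 0. No gain.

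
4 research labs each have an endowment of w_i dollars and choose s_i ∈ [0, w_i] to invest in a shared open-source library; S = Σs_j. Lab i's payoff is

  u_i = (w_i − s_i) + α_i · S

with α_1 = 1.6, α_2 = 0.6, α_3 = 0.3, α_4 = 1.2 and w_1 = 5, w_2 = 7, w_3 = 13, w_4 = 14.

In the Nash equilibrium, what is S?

19

∂u_i/∂s_i = α_i − 1, so lab i contributes w_i if α_i > 1, else 0.
α_i > 1 for i ∈ {1, 4}; NE contributions (5, 0, 0, 14), S = 19.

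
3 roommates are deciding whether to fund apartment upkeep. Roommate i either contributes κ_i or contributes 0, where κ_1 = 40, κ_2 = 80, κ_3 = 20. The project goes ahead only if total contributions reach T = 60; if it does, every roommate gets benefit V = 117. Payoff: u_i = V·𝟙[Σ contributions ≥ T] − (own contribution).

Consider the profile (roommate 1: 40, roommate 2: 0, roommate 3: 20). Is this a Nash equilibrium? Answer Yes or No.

Total = 60 ≥ 60: provided.
Roommate 1 (pledges 40, payoff 77): dropping to 0 → total 20, payoff 0. No gain.
Roommate 2 (pledges 0, payoff 117): pledging 80 → total 140, payoff 37. No gain.
Roommate 3 (pledges 20, payoff 97): dropping to 0 → total 40, payoff 0. No gain.

Yes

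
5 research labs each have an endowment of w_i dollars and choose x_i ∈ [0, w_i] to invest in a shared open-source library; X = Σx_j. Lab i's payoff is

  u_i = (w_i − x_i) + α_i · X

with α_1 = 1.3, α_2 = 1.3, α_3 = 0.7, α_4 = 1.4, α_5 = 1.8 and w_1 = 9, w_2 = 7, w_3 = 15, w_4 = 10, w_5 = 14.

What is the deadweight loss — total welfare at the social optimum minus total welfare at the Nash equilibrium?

∂u_i/∂x_i = α_i − 1, so lab i contributes w_i if α_i > 1, else 0.
α_i > 1 for i ∈ {1, 2, 4, 5}; NE contributions (9, 7, 0, 10, 14), X = 40.
W^NE = Σw_i − X^NE + (Σα_i)·X^NE = 55 + 5.5·40 = 275.
Planner: ∂(Σu_j)/∂x_i = Σα_j − 1 = 5.5 > 0, so everyone contributes w_i; X^SO = 55, W^SO = 55 + 5.5·55 = 357.5.
Deadweight loss = 82.5.

82.5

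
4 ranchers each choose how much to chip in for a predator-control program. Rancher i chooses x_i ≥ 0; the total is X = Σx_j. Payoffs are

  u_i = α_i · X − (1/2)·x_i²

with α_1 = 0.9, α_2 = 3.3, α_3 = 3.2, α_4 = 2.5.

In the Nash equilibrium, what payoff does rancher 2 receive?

27.225

Rancher i's FOC: ∂u_i/∂x_i = α_i − x_i = 0, so x_i* = α_i.
NE contributions = (0.9, 3.3, 3.2, 2.5); X = 9.9.
u_2 = α_2·X − ½·(x_2)² = 3.3·9.9 − ½·3.3² = 27.225.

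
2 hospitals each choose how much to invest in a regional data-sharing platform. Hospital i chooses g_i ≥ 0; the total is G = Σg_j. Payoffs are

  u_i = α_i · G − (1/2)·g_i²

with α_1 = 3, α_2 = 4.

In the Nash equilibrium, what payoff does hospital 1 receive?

16.5

Hospital i's FOC: ∂u_i/∂g_i = α_i − g_i = 0, so g_i* = α_i.
NE contributions = (3, 4); G = 7.
u_1 = α_1·G − ½·(g_1)² = 3·7 − ½·3² = 16.5.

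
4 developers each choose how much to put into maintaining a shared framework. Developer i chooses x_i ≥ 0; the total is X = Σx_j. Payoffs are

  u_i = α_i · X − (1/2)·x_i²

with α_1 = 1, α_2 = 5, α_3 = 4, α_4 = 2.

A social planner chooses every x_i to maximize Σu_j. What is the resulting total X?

Planner FOC: ∂(Σu_j)/∂x_i = (Σα_j) − x_i = 0, so x_i^SO = Σα_j = 12 for every i; X^SO = 48.

48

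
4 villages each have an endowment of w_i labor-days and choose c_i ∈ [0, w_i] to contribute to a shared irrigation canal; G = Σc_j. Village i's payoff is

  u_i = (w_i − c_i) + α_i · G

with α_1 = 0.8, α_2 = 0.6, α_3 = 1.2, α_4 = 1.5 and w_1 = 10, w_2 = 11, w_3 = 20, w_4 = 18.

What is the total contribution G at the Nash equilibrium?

∂u_i/∂c_i = α_i − 1, so village i contributes w_i if α_i > 1, else 0.
α_i > 1 for i ∈ {3, 4}; NE contributions (0, 0, 20, 18), G = 38.

38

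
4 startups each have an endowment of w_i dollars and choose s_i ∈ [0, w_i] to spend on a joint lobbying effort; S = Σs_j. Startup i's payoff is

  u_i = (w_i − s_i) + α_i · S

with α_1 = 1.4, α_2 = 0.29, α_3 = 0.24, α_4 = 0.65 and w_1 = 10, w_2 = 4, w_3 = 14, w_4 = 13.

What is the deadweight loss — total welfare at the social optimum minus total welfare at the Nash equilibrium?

∂u_i/∂s_i = α_i − 1, so startup i contributes w_i if α_i > 1, else 0.
α_i > 1 for i ∈ {1}; NE contributions (10, 0, 0, 0), S = 10.
W^NE = Σw_i − S^NE + (Σα_i)·S^NE = 41 + 1.58·10 = 56.8.
Planner: ∂(Σu_j)/∂s_i = Σα_j − 1 = 1.58 > 0, so everyone contributes w_i; S^SO = 41, W^SO = 41 + 1.58·41 = 105.78.
Deadweight loss = 48.98.

48.98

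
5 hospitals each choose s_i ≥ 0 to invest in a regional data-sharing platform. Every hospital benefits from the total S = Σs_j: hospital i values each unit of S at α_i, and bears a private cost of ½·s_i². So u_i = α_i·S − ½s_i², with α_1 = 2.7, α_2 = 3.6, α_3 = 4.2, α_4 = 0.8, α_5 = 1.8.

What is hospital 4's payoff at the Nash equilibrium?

10.16

Hospital i's FOC: ∂u_i/∂s_i = α_i − s_i = 0, so s_i* = α_i.
NE contributions = (2.7, 3.6, 4.2, 0.8, 1.8); S = 13.1.
u_4 = α_4·S − ½·(s_4)² = 0.8·13.1 − ½·0.8² = 10.16.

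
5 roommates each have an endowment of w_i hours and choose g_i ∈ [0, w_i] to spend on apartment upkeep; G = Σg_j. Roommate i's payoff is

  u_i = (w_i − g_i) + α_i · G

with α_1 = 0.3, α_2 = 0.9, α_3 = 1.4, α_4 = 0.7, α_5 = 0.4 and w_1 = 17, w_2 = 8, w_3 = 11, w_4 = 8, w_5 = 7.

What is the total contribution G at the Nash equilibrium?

∂u_i/∂g_i = α_i − 1, so roommate i contributes w_i if α_i > 1, else 0.
α_i > 1 for i ∈ {3}; NE contributions (0, 0, 11, 0, 0), G = 11.

11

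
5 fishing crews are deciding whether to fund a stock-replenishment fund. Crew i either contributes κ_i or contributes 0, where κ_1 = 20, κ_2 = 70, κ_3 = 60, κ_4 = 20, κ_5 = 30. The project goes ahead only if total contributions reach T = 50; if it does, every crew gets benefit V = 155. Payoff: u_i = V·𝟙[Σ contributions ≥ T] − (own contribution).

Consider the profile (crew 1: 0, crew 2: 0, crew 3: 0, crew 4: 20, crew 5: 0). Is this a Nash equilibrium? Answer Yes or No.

No

Total = 20 < 50: not provided.
Crew 1 (pledges 0, payoff 0): pledging 20 → total 40, payoff -20. No gain.
Crew 2 (pledges 0, payoff 0): pledging 70 → total 90, payoff 85. Profitable deviation.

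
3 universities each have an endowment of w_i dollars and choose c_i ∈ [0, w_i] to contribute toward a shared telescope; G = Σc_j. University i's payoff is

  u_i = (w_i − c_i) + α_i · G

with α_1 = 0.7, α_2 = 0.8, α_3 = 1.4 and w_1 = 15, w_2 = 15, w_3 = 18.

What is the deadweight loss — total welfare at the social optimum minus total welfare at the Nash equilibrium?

∂u_i/∂c_i = α_i − 1, so university i contributes w_i if α_i > 1, else 0.
α_i > 1 for i ∈ {3}; NE contributions (0, 0, 18), G = 18.
W^NE = Σw_i − G^NE + (Σα_i)·G^NE = 48 + 1.9·18 = 82.2.
Planner: ∂(Σu_j)/∂c_i = Σα_j − 1 = 1.9 > 0, so everyone contributes w_i; G^SO = 48, W^SO = 48 + 1.9·48 = 139.2.
Deadweight loss = 57.

57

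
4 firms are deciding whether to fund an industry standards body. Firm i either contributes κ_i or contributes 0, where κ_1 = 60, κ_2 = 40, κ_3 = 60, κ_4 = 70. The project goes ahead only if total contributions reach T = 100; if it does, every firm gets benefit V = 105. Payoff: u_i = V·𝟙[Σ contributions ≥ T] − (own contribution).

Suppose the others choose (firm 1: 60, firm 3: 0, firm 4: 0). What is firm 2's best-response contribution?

40

Others' total = 60. Contributing 40 brings total to 100 ≥ 100: gain V − κ_2 = 65.
Best response: 40.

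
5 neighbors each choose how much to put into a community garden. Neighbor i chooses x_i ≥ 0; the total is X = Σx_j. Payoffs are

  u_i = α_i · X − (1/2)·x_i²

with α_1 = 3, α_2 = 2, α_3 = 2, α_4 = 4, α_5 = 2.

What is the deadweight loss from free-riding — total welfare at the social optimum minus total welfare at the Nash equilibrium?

272

Neighbor i's FOC: ∂u_i/∂x_i = α_i − x_i = 0, so x_i* = α_i.
NE contributions = (3, 2, 2, 4, 2); X = 13.
W^NE = (Σα)·X − ½Σα_i² = 13² − ½·37 = 150.5.
Planner sets x_i = Σα_j = 13 for every i, so X^SO = 5·13 = 65.
W^SO = (Σα)·X^SO − ½·5·(Σα)² = (5/2)·13² = 422.5.
Deadweight loss = W^SO − W^NE = 272.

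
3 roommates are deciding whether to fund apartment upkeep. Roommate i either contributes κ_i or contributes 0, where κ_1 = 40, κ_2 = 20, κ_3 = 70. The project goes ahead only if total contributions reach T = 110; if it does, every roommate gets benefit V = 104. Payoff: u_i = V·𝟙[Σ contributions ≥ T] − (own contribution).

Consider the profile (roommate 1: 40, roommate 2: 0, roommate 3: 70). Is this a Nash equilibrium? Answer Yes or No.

Total = 110 ≥ 110: provided.
Roommate 1 (pledges 40, payoff 64): dropping to 0 → total 70, payoff 0. No gain.
Roommate 2 (pledges 0, payoff 104): pledging 20 → total 130, payoff 84. No gain.
Roommate 3 (pledges 70, payoff 34): dropping to 0 → total 40, payoff 0. No gain.

Yes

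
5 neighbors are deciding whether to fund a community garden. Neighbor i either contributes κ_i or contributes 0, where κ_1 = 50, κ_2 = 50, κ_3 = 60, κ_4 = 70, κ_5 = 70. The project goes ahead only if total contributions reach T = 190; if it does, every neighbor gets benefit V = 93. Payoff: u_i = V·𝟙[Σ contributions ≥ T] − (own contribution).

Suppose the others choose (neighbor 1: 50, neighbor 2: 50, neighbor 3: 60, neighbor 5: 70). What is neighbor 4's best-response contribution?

0

Others' total = 230 ≥ 190; contributing adds cost 70 for no extra benefit.
Best response: 0.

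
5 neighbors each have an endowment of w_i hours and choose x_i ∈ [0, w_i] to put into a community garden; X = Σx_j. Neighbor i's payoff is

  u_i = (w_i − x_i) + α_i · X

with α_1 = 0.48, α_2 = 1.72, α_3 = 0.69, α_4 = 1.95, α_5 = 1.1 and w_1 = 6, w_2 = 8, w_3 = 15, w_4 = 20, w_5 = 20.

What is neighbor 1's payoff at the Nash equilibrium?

29.04

∂u_i/∂x_i = α_i − 1, so neighbor i contributes w_i if α_i > 1, else 0.
α_i > 1 for i ∈ {2, 4, 5}; NE contributions (0, 8, 0, 20, 20), X = 48.
u_1 = (6 − 0) + 0.48·48 = 29.04.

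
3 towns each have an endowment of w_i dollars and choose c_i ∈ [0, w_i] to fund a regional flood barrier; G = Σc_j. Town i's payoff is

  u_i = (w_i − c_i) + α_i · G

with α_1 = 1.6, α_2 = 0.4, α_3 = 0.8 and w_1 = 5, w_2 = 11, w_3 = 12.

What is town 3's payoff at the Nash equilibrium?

16

∂u_i/∂c_i = α_i − 1, so town i contributes w_i if α_i > 1, else 0.
α_i > 1 for i ∈ {1}; NE contributions (5, 0, 0), G = 5.
u_3 = (12 − 0) + 0.8·5 = 16.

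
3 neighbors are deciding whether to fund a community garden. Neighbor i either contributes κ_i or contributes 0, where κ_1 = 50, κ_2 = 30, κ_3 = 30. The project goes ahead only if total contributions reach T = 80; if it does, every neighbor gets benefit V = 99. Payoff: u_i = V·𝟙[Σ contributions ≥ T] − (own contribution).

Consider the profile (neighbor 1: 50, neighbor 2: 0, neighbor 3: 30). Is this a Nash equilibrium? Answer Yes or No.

Total = 80 ≥ 80: provided.
Neighbor 1 (pledges 50, payoff 49): dropping to 0 → total 30, payoff 0. No gain.
Neighbor 2 (pledges 0, payoff 99): pledging 30 → total 110, payoff 69. No gain.
Neighbor 3 (pledges 30, payoff 69): dropping to 0 → total 50, payoff 0. No gain.

Yes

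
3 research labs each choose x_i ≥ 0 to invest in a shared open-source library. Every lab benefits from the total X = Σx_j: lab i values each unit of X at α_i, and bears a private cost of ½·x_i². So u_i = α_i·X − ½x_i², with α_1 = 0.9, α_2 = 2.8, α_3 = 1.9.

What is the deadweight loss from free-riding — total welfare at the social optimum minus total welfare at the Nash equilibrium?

Lab i's FOC: ∂u_i/∂x_i = α_i − x_i = 0, so x_i* = α_i.
NE contributions = (0.9, 2.8, 1.9); X = 5.6.
W^NE = (Σα)·X − ½Σα_i² = 5.6² − ½·12.26 = 25.23.
Planner sets x_i = Σα_j = 5.6 for every i, so X^SO = 3·5.6 = 16.8.
W^SO = (Σα)·X^SO − ½·3·(Σα)² = (3/2)·5.6² = 47.04.
Deadweight loss = W^SO − W^NE = 21.81.

21.81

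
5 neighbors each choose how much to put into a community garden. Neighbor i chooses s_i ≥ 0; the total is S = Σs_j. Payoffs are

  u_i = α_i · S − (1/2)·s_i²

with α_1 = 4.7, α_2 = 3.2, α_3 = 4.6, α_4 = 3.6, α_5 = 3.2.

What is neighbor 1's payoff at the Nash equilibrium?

79.665

Neighbor i's FOC: ∂u_i/∂s_i = α_i − s_i = 0, so s_i* = α_i.
NE contributions = (4.7, 3.2, 4.6, 3.6, 3.2); S = 19.3.
u_1 = α_1·S − ½·(s_1)² = 4.7·19.3 − ½·4.7² = 79.665.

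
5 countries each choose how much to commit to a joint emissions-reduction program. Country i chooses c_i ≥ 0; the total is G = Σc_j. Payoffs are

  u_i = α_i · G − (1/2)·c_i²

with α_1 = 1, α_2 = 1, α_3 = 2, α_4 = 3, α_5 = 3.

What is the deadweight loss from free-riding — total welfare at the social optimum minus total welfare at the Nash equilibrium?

Country i's FOC: ∂u_i/∂c_i = α_i − c_i = 0, so c_i* = α_i.
NE contributions = (1, 1, 2, 3, 3); G = 10.
W^NE = (Σα)·G − ½Σα_i² = 10² − ½·24 = 88.
Planner sets c_i = Σα_j = 10 for every i, so G^SO = 5·10 = 50.
W^SO = (Σα)·G^SO − ½·5·(Σα)² = (5/2)·10² = 250.
Deadweight loss = W^SO − W^NE = 162.

162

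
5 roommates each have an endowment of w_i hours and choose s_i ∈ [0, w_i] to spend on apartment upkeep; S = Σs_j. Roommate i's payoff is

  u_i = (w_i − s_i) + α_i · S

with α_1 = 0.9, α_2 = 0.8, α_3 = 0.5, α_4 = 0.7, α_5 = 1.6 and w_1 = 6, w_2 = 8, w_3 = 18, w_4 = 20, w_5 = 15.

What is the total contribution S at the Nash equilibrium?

∂u_i/∂s_i = α_i − 1, so roommate i contributes w_i if α_i > 1, else 0.
α_i > 1 for i ∈ {5}; NE contributions (0, 0, 0, 0, 15), S = 15.

15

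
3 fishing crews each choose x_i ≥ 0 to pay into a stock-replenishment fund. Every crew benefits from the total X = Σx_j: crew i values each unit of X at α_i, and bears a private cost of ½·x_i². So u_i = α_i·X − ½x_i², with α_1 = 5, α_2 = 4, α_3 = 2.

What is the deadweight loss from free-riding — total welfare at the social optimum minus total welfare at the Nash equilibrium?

Crew i's FOC: ∂u_i/∂x_i = α_i − x_i = 0, so x_i* = α_i.
NE contributions = (5, 4, 2); X = 11.
W^NE = (Σα)·X − ½Σα_i² = 11² − ½·45 = 98.5.
Planner sets x_i = Σα_j = 11 for every i, so X^SO = 3·11 = 33.
W^SO = (Σα)·X^SO − ½·3·(Σα)² = (3/2)·11² = 181.5.
Deadweight loss = W^SO − W^NE = 83.

83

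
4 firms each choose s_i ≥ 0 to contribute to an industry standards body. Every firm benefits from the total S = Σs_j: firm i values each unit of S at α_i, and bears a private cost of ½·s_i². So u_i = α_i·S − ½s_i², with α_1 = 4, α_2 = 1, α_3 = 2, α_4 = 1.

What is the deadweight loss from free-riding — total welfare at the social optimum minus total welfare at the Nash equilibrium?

Firm i's FOC: ∂u_i/∂s_i = α_i − s_i = 0, so s_i* = α_i.
NE contributions = (4, 1, 2, 1); S = 8.
W^NE = (Σα)·S − ½Σα_i² = 8² − ½·22 = 53.
Planner sets s_i = Σα_j = 8 for every i, so S^SO = 4·8 = 32.
W^SO = (Σα)·S^SO − ½·4·(Σα)² = (4/2)·8² = 128.
Deadweight loss = W^SO − W^NE = 75.

75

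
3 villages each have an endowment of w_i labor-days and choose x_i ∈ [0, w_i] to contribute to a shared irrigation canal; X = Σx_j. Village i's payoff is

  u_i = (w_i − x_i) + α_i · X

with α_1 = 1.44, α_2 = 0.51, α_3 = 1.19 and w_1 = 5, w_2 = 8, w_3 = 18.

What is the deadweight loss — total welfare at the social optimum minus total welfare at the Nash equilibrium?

17.12

∂u_i/∂x_i = α_i − 1, so village i contributes w_i if α_i > 1, else 0.
α_i > 1 for i ∈ {1, 3}; NE contributions (5, 0, 18), X = 23.
W^NE = Σw_i − X^NE + (Σα_i)·X^NE = 31 + 2.14·23 = 80.22.
Planner: ∂(Σu_j)/∂x_i = Σα_j − 1 = 2.14 > 0, so everyone contributes w_i; X^SO = 31, W^SO = 31 + 2.14·31 = 97.34.
Deadweight loss = 17.12.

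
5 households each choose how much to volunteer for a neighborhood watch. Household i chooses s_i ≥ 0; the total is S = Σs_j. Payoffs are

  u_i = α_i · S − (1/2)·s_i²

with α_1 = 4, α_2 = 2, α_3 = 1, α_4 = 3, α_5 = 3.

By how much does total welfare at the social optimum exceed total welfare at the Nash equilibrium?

273

Household i's FOC: ∂u_i/∂s_i = α_i − s_i = 0, so s_i* = α_i.
NE contributions = (4, 2, 1, 3, 3); S = 13.
W^NE = (Σα)·S − ½Σα_i² = 13² − ½·39 = 149.5.
Planner sets s_i = Σα_j = 13 for every i, so S^SO = 5·13 = 65.
W^SO = (Σα)·S^SO − ½·5·(Σα)² = (5/2)·13² = 422.5.
Deadweight loss = W^SO − W^NE = 273.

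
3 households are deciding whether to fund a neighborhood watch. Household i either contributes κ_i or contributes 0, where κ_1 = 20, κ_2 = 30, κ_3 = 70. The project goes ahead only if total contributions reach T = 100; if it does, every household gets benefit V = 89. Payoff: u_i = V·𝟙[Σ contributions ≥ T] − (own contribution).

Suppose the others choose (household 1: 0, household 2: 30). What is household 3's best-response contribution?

70

Others' total = 30. Contributing 70 brings total to 100 ≥ 100: gain V − κ_3 = 19.
Best response: 70.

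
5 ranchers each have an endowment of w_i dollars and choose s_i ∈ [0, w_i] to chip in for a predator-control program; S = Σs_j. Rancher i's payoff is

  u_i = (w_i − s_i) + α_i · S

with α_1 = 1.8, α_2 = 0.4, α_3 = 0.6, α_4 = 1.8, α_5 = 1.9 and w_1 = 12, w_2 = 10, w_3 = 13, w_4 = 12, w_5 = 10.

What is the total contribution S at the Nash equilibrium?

34

∂u_i/∂s_i = α_i − 1, so rancher i contributes w_i if α_i > 1, else 0.
α_i > 1 for i ∈ {1, 4, 5}; NE contributions (12, 0, 0, 12, 10), S = 34.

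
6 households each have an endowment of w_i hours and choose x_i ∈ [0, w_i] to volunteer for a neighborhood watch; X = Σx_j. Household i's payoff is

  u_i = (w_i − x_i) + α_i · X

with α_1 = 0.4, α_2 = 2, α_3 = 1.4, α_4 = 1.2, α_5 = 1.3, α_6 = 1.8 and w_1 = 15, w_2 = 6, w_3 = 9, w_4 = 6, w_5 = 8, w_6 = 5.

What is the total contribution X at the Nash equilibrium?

∂u_i/∂x_i = α_i − 1, so household i contributes w_i if α_i > 1, else 0.
α_i > 1 for i ∈ {2, 3, 4, 5, 6}; NE contributions (0, 6, 9, 6, 8, 5), X = 34.

34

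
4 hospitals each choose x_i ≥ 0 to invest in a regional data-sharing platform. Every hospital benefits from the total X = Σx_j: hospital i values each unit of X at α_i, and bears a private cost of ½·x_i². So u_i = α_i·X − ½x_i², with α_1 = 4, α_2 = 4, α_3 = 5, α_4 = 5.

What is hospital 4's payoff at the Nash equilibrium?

Hospital i's FOC: ∂u_i/∂x_i = α_i − x_i = 0, so x_i* = α_i.
NE contributions = (4, 4, 5, 5); X = 18.
u_4 = α_4·X − ½·(x_4)² = 5·18 − ½·5² = 77.5.

77.5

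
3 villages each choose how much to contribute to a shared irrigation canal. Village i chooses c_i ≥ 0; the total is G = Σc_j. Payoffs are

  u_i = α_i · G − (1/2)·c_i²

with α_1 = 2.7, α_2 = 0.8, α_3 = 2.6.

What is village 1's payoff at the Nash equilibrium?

12.825

Village i's FOC: ∂u_i/∂c_i = α_i − c_i = 0, so c_i* = α_i.
NE contributions = (2.7, 0.8, 2.6); G = 6.1.
u_1 = α_1·G − ½·(c_1)² = 2.7·6.1 − ½·2.7² = 12.825.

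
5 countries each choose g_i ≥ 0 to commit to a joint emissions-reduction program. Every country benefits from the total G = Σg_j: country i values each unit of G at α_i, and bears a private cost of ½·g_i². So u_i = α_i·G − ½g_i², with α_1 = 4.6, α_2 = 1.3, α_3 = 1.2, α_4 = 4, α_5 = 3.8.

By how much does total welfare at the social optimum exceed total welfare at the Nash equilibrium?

Country i's FOC: ∂u_i/∂g_i = α_i − g_i = 0, so g_i* = α_i.
NE contributions = (4.6, 1.3, 1.2, 4, 3.8); G = 14.9.
W^NE = (Σα)·G − ½Σα_i² = 14.9² − ½·54.73 = 194.645.
Planner sets g_i = Σα_j = 14.9 for every i, so G^SO = 5·14.9 = 74.5.
W^SO = (Σα)·G^SO − ½·5·(Σα)² = (5/2)·14.9² = 555.025.
Deadweight loss = W^SO − W^NE = 360.38.

360.38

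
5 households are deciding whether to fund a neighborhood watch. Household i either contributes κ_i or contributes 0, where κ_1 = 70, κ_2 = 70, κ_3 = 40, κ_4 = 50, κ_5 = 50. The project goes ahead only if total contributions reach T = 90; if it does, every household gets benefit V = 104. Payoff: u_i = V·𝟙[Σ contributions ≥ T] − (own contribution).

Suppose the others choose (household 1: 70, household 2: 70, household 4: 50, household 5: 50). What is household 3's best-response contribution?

Others' total = 240 ≥ 90; contributing adds cost 40 for no extra benefit.
Best response: 0.

0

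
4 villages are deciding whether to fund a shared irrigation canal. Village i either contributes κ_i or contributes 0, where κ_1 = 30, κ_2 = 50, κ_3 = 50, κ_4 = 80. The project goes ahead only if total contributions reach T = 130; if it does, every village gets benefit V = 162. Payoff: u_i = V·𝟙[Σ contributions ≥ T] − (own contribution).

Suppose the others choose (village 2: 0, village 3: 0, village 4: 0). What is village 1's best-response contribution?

Others' total = 0. Even contributing 30 gives 30 < 130: no benefit either way.
Best response: 0.

0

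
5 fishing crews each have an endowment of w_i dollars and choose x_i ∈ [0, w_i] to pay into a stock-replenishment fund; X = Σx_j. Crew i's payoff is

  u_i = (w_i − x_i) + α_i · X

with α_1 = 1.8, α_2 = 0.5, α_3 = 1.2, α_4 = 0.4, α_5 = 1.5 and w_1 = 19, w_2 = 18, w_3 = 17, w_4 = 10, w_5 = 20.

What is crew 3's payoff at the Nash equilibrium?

67.2

∂u_i/∂x_i = α_i − 1, so crew i contributes w_i if α_i > 1, else 0.
α_i > 1 for i ∈ {1, 3, 5}; NE contributions (19, 0, 17, 0, 20), X = 56.
u_3 = (17 − 17) + 1.2·56 = 67.2.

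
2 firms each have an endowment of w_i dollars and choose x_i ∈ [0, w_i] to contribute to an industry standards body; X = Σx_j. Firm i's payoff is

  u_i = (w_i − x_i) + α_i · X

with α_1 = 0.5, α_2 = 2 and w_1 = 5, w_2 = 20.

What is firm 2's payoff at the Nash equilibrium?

∂u_i/∂x_i = α_i − 1, so firm i contributes w_i if α_i > 1, else 0.
α_i > 1 for i ∈ {2}; NE contributions (0, 20), X = 20.
u_2 = (20 − 20) + 2·20 = 40.

40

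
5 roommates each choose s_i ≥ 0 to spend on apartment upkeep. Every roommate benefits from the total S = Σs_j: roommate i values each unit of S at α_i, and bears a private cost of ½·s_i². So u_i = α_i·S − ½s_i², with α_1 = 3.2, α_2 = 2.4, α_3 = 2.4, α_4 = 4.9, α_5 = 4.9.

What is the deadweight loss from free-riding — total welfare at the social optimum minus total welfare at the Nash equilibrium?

510.15

Roommate i's FOC: ∂u_i/∂s_i = α_i − s_i = 0, so s_i* = α_i.
NE contributions = (3.2, 2.4, 2.4, 4.9, 4.9); S = 17.8.
W^NE = (Σα)·S − ½Σα_i² = 17.8² − ½·69.78 = 281.95.
Planner sets s_i = Σα_j = 17.8 for every i, so S^SO = 5·17.8 = 89.
W^SO = (Σα)·S^SO − ½·5·(Σα)² = (5/2)·17.8² = 792.1.
Deadweight loss = W^SO − W^NE = 510.15.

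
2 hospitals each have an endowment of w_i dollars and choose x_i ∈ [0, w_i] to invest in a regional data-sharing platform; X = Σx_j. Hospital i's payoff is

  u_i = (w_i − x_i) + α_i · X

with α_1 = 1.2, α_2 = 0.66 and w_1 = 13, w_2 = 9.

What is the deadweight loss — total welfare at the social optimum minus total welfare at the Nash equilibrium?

∂u_i/∂x_i = α_i − 1, so hospital i contributes w_i if α_i > 1, else 0.
α_i > 1 for i ∈ {1}; NE contributions (13, 0), X = 13.
W^NE = Σw_i − X^NE + (Σα_i)·X^NE = 22 + 0.86·13 = 33.18.
Planner: ∂(Σu_j)/∂x_i = Σα_j − 1 = 0.86 > 0, so everyone contributes w_i; X^SO = 22, W^SO = 22 + 0.86·22 = 40.92.
Deadweight loss = 7.74.

7.74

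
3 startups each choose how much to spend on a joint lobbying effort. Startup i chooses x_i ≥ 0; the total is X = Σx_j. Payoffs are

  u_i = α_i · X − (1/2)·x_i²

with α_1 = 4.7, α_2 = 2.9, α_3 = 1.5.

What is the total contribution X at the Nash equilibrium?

Startup i's FOC: ∂u_i/∂x_i = α_i − x_i = 0, so x_i* = α_i.
NE contributions = (4.7, 2.9, 1.5); X = 9.1.

9.1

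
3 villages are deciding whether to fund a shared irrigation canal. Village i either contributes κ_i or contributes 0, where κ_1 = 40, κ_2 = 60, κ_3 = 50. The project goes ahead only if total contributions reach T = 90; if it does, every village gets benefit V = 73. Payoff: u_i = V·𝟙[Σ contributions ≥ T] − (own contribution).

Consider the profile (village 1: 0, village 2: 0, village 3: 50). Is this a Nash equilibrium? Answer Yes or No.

No

Total = 50 < 90: not provided.
Village 1 (pledges 0, payoff 0): pledging 40 → total 90, payoff 33. Profitable deviation.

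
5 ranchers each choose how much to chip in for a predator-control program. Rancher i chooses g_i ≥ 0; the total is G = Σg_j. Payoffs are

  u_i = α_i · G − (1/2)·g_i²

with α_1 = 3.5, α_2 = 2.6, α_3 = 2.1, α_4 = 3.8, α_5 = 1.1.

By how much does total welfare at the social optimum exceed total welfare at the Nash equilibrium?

Rancher i's FOC: ∂u_i/∂g_i = α_i − g_i = 0, so g_i* = α_i.
NE contributions = (3.5, 2.6, 2.1, 3.8, 1.1); G = 13.1.
W^NE = (Σα)·G − ½Σα_i² = 13.1² − ½·39.07 = 152.075.
Planner sets g_i = Σα_j = 13.1 for every i, so G^SO = 5·13.1 = 65.5.
W^SO = (Σα)·G^SO − ½·5·(Σα)² = (5/2)·13.1² = 429.025.
Deadweight loss = W^SO − W^NE = 276.95.

276.95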